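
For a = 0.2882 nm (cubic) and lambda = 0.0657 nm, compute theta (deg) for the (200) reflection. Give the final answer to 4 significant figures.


d = a / sqrt(h^2+k^2+l^2)
d = 0.2882 / sqrt(4) = 0.1441 nm
lambda = 2*d*sin(theta)  =>  sin(theta) = lambda / (2*d)
sin(theta) = 0.0657 / (2 * 0.1441) = 0.227967
theta = 13.18 deg


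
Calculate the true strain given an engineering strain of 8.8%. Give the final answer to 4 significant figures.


epsilon_true = ln(1 + epsilon_eng)
epsilon_true = ln(1 + 0.088)
epsilon_true = 0.08434


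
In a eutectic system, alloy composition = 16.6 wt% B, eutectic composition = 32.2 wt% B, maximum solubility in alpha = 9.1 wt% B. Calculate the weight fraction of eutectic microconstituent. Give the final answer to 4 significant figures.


f_primary = (C_e - C0) / (C_e - C_alpha_max)
f_primary = (32.2 - 16.6) / (32.2 - 9.1)
f_primary = 0.675325
f_eutectic = 1 - 0.675325 = 0.3247


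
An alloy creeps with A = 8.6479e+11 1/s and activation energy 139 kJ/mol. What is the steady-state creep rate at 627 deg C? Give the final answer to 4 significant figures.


rate = A * exp(-Q / (R*T))
T = 627 + 273.15 = 900.15 K
rate = 8.6479e+11 * exp(-139e3 / (8.314 * 900.15))
rate = 7424 1/s


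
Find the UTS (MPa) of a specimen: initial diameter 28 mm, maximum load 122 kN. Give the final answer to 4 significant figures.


A0 = pi*(d/2)^2 = pi*(28/2)^2 = 615.752 mm^2
UTS = F_max / A0 = 122*1000 / 615.752
UTS = 198.1 MPa


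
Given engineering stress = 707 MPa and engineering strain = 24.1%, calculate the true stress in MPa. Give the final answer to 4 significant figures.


sigma_true = sigma_eng * (1 + epsilon_eng)
sigma_true = 707 * (1 + 0.241)
sigma_true = 877.4 MPa


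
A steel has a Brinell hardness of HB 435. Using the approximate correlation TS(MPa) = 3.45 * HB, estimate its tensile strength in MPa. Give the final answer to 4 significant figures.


TS (MPa) = 3.45 * HB
TS = 3.45 * 435
TS = 1501 MPa


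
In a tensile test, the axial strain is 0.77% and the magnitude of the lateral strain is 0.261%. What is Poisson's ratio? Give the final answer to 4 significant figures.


nu = -epsilon_lat / epsilon_axial
Lateral strain is contraction (negative), so using magnitudes:
nu = 0.261 / 0.77
nu = 0.339


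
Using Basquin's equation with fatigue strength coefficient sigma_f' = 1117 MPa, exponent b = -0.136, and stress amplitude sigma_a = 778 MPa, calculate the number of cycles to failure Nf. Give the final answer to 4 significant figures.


sigma_a = sigma_f' * (2*Nf)^b
2*Nf = (sigma_a / sigma_f')^(1/b)
2*Nf = (778 / 1117)^(1/-0.136)
2*Nf = 14.2874
Nf = 7.144 cycles


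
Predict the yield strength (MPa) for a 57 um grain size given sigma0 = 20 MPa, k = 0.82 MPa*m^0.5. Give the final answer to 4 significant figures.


sigma_y = sigma0 + k / sqrt(d)
d = 57 um = 5.7e-05 m
sigma_y = 20 + 0.82 / sqrt(5.7e-05)
sigma_y = 128.6 MPa


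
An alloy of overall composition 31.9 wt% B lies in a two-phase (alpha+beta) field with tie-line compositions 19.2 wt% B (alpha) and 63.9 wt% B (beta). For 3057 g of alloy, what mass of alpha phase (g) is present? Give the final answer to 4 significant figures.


f_alpha = (C_beta - C0) / (C_beta - C_alpha)
f_alpha = (63.9 - 31.9) / (63.9 - 19.2) = 0.715884
m_alpha = f_alpha * m_total = 0.715884 * 3057 = 2188 g


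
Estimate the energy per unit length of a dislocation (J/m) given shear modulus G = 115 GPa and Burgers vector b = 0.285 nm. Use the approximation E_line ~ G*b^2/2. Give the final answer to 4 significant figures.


E = G*b^2/2
b = 0.285 nm = 2.85e-10 m
G = 115 GPa = 1.15e+11 Pa
E = 0.5 * 1.15e+11 * (2.85e-10)^2
E = 4.67e-09 J/m


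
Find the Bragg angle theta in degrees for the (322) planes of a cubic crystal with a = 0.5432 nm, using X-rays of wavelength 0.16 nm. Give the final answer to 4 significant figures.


d = a / sqrt(h^2+k^2+l^2)
d = 0.5432 / sqrt(17) = 0.131745 nm
lambda = 2*d*sin(theta)  =>  sin(theta) = lambda / (2*d)
sin(theta) = 0.16 / (2 * 0.131745) = 0.607232
theta = 37.39 deg


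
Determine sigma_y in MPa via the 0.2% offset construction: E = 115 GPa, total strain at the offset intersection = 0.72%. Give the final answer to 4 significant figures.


Offset strain = 0.002
Elastic strain at yield = total_strain - offset = 7.2e-03 - 0.002 = 5.2e-03
sigma_y = E * elastic_strain = 115000 * 5.2e-03
sigma_y = 598 MPa


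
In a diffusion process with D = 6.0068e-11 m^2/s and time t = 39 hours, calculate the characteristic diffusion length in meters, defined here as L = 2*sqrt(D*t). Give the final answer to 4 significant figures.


t = 39 hr = 140400 s
Diffusion length = 2*sqrt(D*t)
= 2*sqrt(6.0068e-11 * 140400)
= 5.808e-03 m


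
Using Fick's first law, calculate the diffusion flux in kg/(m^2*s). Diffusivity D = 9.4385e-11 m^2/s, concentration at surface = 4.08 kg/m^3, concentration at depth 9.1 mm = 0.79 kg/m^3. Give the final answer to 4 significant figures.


J = -D * (dC/dx) = D * (C1 - C2) / dx
J = 9.4385e-11 * (4.08 - 0.79) / 9.1e-03
J = 3.412e-08 kg/(m^2*s)


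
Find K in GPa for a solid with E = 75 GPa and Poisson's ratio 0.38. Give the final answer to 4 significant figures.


K = E / (3*(1-2*nu))
K = 75 / (3*(1-2*0.38))
K = 104.2 GPa


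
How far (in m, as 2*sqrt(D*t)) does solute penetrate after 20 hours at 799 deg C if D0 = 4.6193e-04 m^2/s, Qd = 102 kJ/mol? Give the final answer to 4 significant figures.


Step 1: D = D0 * exp(-Qd/(R*T))
T = 1072.15 K
D = 4.6193e-04 * exp(-102e3 / (8.314 * 1072.15)) = 4.95456e-09 m^2/s
Step 2: L = 2*sqrt(D*t)
t = 20 h = 72000 s
L = 2*sqrt(4.95456e-09 * 72000) = 0.03777 m


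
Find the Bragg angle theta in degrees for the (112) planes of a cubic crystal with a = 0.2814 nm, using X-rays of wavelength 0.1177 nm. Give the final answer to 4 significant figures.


d = a / sqrt(h^2+k^2+l^2)
d = 0.2814 / sqrt(6) = 0.114881 nm
lambda = 2*d*sin(theta)  =>  sin(theta) = lambda / (2*d)
sin(theta) = 0.1177 / (2 * 0.114881) = 0.512269
theta = 30.82 deg


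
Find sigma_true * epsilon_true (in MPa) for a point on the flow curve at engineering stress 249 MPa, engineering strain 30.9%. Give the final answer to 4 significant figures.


sigma_true = sigma_eng * (1 + epsilon_eng)
sigma_true = 249 * (1 + 0.309) = 325.941 MPa
epsilon_true = ln(1 + epsilon_eng)
epsilon_true = ln(1 + 0.309) = 0.269263
sigma_true * epsilon_true = 325.941 * 0.269263 = 87.76 MPa


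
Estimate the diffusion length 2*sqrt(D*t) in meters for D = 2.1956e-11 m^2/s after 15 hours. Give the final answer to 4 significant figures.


t = 15 hr = 54000 s
Diffusion length = 2*sqrt(D*t)
= 2*sqrt(2.1956e-11 * 54000)
= 2.178e-03 m


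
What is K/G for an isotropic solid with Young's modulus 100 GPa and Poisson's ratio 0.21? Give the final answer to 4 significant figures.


G = E / (2*(1+nu))
G = 100 / (2*(1+0.21)) = 41.3223 GPa
K = E / (3*(1-2*nu))
K = 100 / (3*(1-2*0.21)) = 57.4713 GPa
K/G = 57.4713 / 41.3223 = 1.391


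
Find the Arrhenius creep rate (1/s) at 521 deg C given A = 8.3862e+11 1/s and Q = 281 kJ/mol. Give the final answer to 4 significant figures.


rate = A * exp(-Q / (R*T))
T = 521 + 273.15 = 794.15 K
rate = 8.3862e+11 * exp(-281e3 / (8.314 * 794.15))
rate = 2.756e-07 1/s


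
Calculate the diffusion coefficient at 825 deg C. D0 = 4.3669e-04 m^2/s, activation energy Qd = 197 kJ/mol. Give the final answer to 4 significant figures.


D = D0 * exp(-Qd / (R*T))
T = 1098.15 K
D = 4.3669e-04 * exp(-197e3 / (8.314 * 1098.15))
D = 1.859e-13 m^2/s


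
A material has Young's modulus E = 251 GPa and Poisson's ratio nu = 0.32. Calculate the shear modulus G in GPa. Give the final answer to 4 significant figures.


G = E / (2*(1+nu))
G = 251 / (2*(1+0.32))
G = 95.08 GPa


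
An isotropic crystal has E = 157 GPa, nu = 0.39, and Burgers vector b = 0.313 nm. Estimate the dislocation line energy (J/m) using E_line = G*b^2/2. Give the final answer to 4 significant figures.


Step 1: G = E / (2*(1+nu))
G = 157 / (2*(1+0.39)) = 56.4748 GPa = 5.64748e+10 Pa
Step 2: E_line = G*b^2/2
b = 0.313 nm = 3.13e-10 m
E_line = 0.5 * 5.64748e+10 * (3.13e-10)^2 = 2.766e-09 J/m


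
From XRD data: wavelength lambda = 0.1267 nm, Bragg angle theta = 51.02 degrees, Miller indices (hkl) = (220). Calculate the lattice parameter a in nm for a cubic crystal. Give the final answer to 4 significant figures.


d = lambda / (2*sin(theta))
d = 0.1267 / (2*sin(51.02 deg))
d = 0.0814932 nm
a = d * sqrt(h^2+k^2+l^2) = 0.0814932 * sqrt(8)
a = 0.2305 nm


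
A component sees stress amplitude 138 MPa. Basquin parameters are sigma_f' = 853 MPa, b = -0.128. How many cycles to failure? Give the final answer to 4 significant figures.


sigma_a = sigma_f' * (2*Nf)^b
2*Nf = (sigma_a / sigma_f')^(1/b)
2*Nf = (138 / 853)^(1/-0.128)
2*Nf = 1.51438e+06
Nf = 757200 cycles


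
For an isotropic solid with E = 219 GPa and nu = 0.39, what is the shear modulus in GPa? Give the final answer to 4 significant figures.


G = E / (2*(1+nu))
G = 219 / (2*(1+0.39))
G = 78.78 GPa


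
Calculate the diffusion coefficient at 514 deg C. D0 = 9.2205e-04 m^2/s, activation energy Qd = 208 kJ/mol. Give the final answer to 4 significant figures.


D = D0 * exp(-Qd / (R*T))
T = 787.15 K
D = 9.2205e-04 * exp(-208e3 / (8.314 * 787.15))
D = 1.451e-17 m^2/s


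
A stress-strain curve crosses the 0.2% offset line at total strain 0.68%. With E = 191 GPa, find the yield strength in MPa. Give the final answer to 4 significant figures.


Offset strain = 0.002
Elastic strain at yield = total_strain - offset = 6.8e-03 - 0.002 = 4.8e-03
sigma_y = E * elastic_strain = 191000 * 4.8e-03
sigma_y = 916.8 MPa


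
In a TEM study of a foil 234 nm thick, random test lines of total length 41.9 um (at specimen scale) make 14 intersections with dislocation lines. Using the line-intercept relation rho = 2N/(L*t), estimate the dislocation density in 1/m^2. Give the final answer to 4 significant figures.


rho = 2N / (L * t)
L = 41.9 um = 4.19e-05 m, t = 234 nm = 2.34e-07 m
rho = 2 * 14 / (4.19e-05 * 2.34e-07)
rho = 2.856e+12 1/m^2


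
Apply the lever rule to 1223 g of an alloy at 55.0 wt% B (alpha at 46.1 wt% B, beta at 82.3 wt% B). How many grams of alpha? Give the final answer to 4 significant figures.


f_alpha = (C_beta - C0) / (C_beta - C_alpha)
f_alpha = (82.3 - 55.0) / (82.3 - 46.1) = 0.754144
m_alpha = f_alpha * m_total = 0.754144 * 1223 = 922.3 g


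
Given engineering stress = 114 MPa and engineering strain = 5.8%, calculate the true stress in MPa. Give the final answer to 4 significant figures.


sigma_true = sigma_eng * (1 + epsilon_eng)
sigma_true = 114 * (1 + 0.058)
sigma_true = 120.6 MPa


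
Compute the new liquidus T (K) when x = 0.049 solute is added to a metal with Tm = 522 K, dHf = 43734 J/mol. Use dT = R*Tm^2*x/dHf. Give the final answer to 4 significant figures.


dT = R*Tm^2*x / dHf
dT = 8.314 * 522^2 * 0.049 / 43734
dT = 2.53821 K
T_new = 522 - 2.53821 = 519.5 K


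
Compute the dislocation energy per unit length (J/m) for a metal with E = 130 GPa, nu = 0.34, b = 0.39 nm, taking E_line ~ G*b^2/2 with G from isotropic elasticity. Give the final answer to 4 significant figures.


Step 1: G = E / (2*(1+nu))
G = 130 / (2*(1+0.34)) = 48.5075 GPa = 4.85075e+10 Pa
Step 2: E_line = G*b^2/2
b = 0.39 nm = 3.9e-10 m
E_line = 0.5 * 4.85075e+10 * (3.9e-10)^2 = 3.689e-09 J/m


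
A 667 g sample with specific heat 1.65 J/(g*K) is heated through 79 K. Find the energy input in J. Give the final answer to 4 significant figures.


Q = m * cp * dT
Q = 667 * 1.65 * 79
Q = 86940 J


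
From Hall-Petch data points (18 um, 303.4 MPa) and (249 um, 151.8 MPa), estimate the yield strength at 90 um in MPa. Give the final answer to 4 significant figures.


sigma_y = sigma0 + k / sqrt(d)
1/sqrt(d1) = 1/sqrt(1.8e-05) = 235.702;  1/sqrt(d2) = 63.3724
k = (sigma1 - sigma2) / (1/sqrt(d1) - 1/sqrt(d2)) = (303.4 - 151.8) / (235.702 - 63.3724) = 0.879708 MPa*m^0.5
sigma0 = sigma1 - k/sqrt(d1) = 303.4 - 0.879708*235.702 = 96.0507 MPa
sigma_y(d3) = 96.0507 + 0.879708 / sqrt(9e-05) = 188.8 MPa


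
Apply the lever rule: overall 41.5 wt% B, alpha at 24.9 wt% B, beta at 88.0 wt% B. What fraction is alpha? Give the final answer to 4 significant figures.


f_alpha = (C_beta - C0) / (C_beta - C_alpha)
f_alpha = (88.0 - 41.5) / (88.0 - 24.9)
f_alpha = 0.7369


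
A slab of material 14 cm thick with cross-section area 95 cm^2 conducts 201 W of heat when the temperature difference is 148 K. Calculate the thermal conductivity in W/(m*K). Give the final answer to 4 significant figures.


k = Q*L / (A*dT)
L = 0.14 m, A = 9.5e-03 m^2
k = 201 * 0.14 / (9.5e-03 * 148)
k = 20.01 W/(m*K)


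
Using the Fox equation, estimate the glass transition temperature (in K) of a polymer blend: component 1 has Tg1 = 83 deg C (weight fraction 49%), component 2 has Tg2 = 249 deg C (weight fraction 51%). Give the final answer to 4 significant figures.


1/Tg = w1/Tg1 + w2/Tg2 (in Kelvin)
Tg1 = 356.15 K, Tg2 = 522.15 K
1/Tg = 0.49/356.15 + 0.51/522.15
Tg = 425.1 K


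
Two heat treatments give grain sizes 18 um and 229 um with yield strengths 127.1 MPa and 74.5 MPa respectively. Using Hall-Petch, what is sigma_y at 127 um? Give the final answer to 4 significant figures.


sigma_y = sigma0 + k / sqrt(d)
1/sqrt(d1) = 1/sqrt(1.8e-05) = 235.702;  1/sqrt(d2) = 66.0819
k = (sigma1 - sigma2) / (1/sqrt(d1) - 1/sqrt(d2)) = (127.1 - 74.5) / (235.702 - 66.0819) = 0.310104 MPa*m^0.5
sigma0 = sigma1 - k/sqrt(d1) = 127.1 - 0.310104*235.702 = 54.0077 MPa
sigma_y(d3) = 54.0077 + 0.310104 / sqrt(1.27e-04) = 81.53 MPa


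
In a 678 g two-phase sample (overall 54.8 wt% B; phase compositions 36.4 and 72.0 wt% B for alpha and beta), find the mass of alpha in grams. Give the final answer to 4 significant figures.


f_alpha = (C_beta - C0) / (C_beta - C_alpha)
f_alpha = (72.0 - 54.8) / (72.0 - 36.4) = 0.483146
m_alpha = f_alpha * m_total = 0.483146 * 678 = 327.6 g


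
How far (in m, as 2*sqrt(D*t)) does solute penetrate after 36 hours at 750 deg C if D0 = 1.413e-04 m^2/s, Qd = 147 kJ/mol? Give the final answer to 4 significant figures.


Step 1: D = D0 * exp(-Qd/(R*T))
T = 1023.15 K
D = 1.413e-04 * exp(-147e3 / (8.314 * 1023.15)) = 4.41687e-12 m^2/s
Step 2: L = 2*sqrt(D*t)
t = 36 h = 129600 s
L = 2*sqrt(4.41687e-12 * 129600) = 1.513e-03 m


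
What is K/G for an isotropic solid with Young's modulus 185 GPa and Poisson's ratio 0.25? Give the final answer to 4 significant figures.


G = E / (2*(1+nu))
G = 185 / (2*(1+0.25)) = 74 GPa
K = E / (3*(1-2*nu))
K = 185 / (3*(1-2*0.25)) = 123.333 GPa
K/G = 123.333 / 74 = 1.667


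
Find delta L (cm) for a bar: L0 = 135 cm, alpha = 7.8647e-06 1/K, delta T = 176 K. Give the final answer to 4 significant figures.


dL = L0 * alpha * dT
dL = 135 * 7.8647e-06 * 176
dL = 0.1869 cm


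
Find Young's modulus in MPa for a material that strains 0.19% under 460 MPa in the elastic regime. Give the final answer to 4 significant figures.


E = sigma / epsilon
epsilon = 0.19% = 1.9e-03
E = 460 / 1.9e-03
E = 242100 MPa


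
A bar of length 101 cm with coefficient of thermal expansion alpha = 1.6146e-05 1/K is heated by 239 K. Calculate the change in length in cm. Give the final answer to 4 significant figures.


dL = L0 * alpha * dT
dL = 101 * 1.6146e-05 * 239
dL = 0.3897 cm


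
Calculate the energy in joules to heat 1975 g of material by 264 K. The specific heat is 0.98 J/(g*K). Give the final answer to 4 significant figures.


Q = m * cp * dT
Q = 1975 * 0.98 * 264
Q = 511000 J


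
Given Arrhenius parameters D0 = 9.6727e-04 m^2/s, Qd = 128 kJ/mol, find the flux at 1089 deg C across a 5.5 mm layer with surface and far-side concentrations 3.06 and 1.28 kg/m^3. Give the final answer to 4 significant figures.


Step 1: D = D0 * exp(-Qd/(R*T))
T = 1089 + 273.15 = 1362.15 K
D = 9.6727e-04 * exp(-128e3 / (8.314 * 1362.15)) = 1.19379e-08 m^2/s
Step 2: J = D * (C1 - C2) / dx
J = 1.19379e-08 * (3.06 - 1.28) / 5.5e-03
J = 3.864e-06 kg/(m^2*s)


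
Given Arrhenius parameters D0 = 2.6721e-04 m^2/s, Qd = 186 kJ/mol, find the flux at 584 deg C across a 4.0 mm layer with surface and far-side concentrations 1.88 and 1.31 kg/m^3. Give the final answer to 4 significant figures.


Step 1: D = D0 * exp(-Qd/(R*T))
T = 584 + 273.15 = 857.15 K
D = 2.6721e-04 * exp(-186e3 / (8.314 * 857.15)) = 1.23487e-15 m^2/s
Step 2: J = D * (C1 - C2) / dx
J = 1.23487e-15 * (1.88 - 1.31) / 4e-03
J = 1.76e-13 kg/(m^2*s)


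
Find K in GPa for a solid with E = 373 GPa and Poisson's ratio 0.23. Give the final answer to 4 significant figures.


K = E / (3*(1-2*nu))
K = 373 / (3*(1-2*0.23))
K = 230.2 GPa


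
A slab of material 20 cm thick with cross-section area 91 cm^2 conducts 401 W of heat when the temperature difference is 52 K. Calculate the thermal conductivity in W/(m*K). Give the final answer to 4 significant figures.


k = Q*L / (A*dT)
L = 0.2 m, A = 9.1e-03 m^2
k = 401 * 0.2 / (9.1e-03 * 52)
k = 169.5 W/(m*K)


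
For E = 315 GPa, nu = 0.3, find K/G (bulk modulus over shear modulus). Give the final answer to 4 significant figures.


G = E / (2*(1+nu))
G = 315 / (2*(1+0.3)) = 121.154 GPa
K = E / (3*(1-2*nu))
K = 315 / (3*(1-2*0.3)) = 262.5 GPa
K/G = 262.5 / 121.154 = 2.167


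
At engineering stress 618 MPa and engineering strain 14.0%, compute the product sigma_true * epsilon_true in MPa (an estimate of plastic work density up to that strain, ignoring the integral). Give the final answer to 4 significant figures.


sigma_true = sigma_eng * (1 + epsilon_eng)
sigma_true = 618 * (1 + 0.14) = 704.52 MPa
epsilon_true = ln(1 + epsilon_eng)
epsilon_true = ln(1 + 0.14) = 0.131028
sigma_true * epsilon_true = 704.52 * 0.131028 = 92.31 MPa


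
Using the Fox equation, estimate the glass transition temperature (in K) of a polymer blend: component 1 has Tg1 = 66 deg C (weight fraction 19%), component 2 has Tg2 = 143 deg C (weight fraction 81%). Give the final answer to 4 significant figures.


1/Tg = w1/Tg1 + w2/Tg2 (in Kelvin)
Tg1 = 339.15 K, Tg2 = 416.15 K
1/Tg = 0.19/339.15 + 0.81/416.15
Tg = 398.9 K


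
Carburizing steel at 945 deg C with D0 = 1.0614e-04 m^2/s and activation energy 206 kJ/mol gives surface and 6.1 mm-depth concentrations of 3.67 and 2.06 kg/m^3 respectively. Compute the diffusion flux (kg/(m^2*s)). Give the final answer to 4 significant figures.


Step 1: D = D0 * exp(-Qd/(R*T))
T = 945 + 273.15 = 1218.15 K
D = 1.0614e-04 * exp(-206e3 / (8.314 * 1218.15)) = 1.55675e-13 m^2/s
Step 2: J = D * (C1 - C2) / dx
J = 1.55675e-13 * (3.67 - 2.06) / 6.1e-03
J = 4.109e-11 kg/(m^2*s)


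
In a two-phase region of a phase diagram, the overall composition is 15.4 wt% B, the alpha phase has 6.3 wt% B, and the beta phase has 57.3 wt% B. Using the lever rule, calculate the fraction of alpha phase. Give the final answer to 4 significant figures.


f_alpha = (C_beta - C0) / (C_beta - C_alpha)
f_alpha = (57.3 - 15.4) / (57.3 - 6.3)
f_alpha = 0.8216


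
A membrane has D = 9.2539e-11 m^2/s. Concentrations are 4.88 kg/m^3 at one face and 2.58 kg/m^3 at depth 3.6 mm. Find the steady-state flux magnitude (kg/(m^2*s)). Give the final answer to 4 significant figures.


J = -D * (dC/dx) = D * (C1 - C2) / dx
J = 9.2539e-11 * (4.88 - 2.58) / 3.6e-03
J = 5.912e-08 kg/(m^2*s)


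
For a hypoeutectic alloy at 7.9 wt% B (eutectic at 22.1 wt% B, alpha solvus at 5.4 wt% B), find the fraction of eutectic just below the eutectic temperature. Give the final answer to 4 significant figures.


f_primary = (C_e - C0) / (C_e - C_alpha_max)
f_primary = (22.1 - 7.9) / (22.1 - 5.4)
f_primary = 0.850299
f_eutectic = 1 - 0.850299 = 0.1497


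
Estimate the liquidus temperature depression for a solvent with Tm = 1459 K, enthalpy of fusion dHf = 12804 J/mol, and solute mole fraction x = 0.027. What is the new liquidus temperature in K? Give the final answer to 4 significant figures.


dT = R*Tm^2*x / dHf
dT = 8.314 * 1459^2 * 0.027 / 12804
dT = 37.3197 K
T_new = 1459 - 37.3197 = 1422 K


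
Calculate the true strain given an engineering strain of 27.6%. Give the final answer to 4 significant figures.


epsilon_true = ln(1 + epsilon_eng)
epsilon_true = ln(1 + 0.276)
epsilon_true = 0.2437


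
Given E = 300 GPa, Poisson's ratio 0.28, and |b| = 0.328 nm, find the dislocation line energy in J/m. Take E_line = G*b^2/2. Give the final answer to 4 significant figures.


Step 1: G = E / (2*(1+nu))
G = 300 / (2*(1+0.28)) = 117.188 GPa = 1.17188e+11 Pa
Step 2: E_line = G*b^2/2
b = 0.328 nm = 3.28e-10 m
E_line = 0.5 * 1.17188e+11 * (3.28e-10)^2 = 6.304e-09 J/m


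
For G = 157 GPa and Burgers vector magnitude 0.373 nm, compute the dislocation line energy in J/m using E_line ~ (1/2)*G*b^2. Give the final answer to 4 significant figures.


E = G*b^2/2
b = 0.373 nm = 3.73e-10 m
G = 157 GPa = 1.57e+11 Pa
E = 0.5 * 1.57e+11 * (3.73e-10)^2
E = 1.092e-08 J/m


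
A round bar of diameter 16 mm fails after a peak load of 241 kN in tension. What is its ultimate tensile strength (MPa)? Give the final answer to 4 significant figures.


A0 = pi*(d/2)^2 = pi*(16/2)^2 = 201.062 mm^2
UTS = F_max / A0 = 241*1000 / 201.062
UTS = 1199 MPa


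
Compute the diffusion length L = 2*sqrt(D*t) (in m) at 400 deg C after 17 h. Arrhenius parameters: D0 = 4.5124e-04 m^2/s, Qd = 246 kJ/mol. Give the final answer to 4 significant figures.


Step 1: D = D0 * exp(-Qd/(R*T))
T = 673.15 K
D = 4.5124e-04 * exp(-246e3 / (8.314 * 673.15)) = 3.67093e-23 m^2/s
Step 2: L = 2*sqrt(D*t)
t = 17 h = 61200 s
L = 2*sqrt(3.67093e-23 * 61200) = 2.998e-09 m


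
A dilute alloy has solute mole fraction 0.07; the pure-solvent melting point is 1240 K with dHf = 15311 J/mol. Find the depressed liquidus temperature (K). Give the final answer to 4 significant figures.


dT = R*Tm^2*x / dHf
dT = 8.314 * 1240^2 * 0.07 / 15311
dT = 58.4451 K
T_new = 1240 - 58.4451 = 1182 K


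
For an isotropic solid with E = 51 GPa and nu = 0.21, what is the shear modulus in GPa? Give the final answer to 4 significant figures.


G = E / (2*(1+nu))
G = 51 / (2*(1+0.21))
G = 21.07 GPa


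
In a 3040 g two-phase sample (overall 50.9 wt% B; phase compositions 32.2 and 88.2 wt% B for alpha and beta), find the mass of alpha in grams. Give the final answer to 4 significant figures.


f_alpha = (C_beta - C0) / (C_beta - C_alpha)
f_alpha = (88.2 - 50.9) / (88.2 - 32.2) = 0.666071
m_alpha = f_alpha * m_total = 0.666071 * 3040 = 2025 g


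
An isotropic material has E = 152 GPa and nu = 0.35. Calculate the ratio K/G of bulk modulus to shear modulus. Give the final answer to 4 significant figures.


G = E / (2*(1+nu))
G = 152 / (2*(1+0.35)) = 56.2963 GPa
K = E / (3*(1-2*nu))
K = 152 / (3*(1-2*0.35)) = 168.889 GPa
K/G = 168.889 / 56.2963 = 3


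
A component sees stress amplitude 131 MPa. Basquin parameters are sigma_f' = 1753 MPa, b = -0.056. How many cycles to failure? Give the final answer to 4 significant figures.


sigma_a = sigma_f' * (2*Nf)^b
2*Nf = (sigma_a / sigma_f')^(1/b)
2*Nf = (131 / 1753)^(1/-0.056)
2*Nf = 1.30696e+20
Nf = 6.535e+19 cycles


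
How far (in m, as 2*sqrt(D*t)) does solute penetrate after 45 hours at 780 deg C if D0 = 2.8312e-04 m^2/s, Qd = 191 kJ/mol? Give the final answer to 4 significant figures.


Step 1: D = D0 * exp(-Qd/(R*T))
T = 1053.15 K
D = 2.8312e-04 * exp(-191e3 / (8.314 * 1053.15)) = 9.51302e-14 m^2/s
Step 2: L = 2*sqrt(D*t)
t = 45 h = 162000 s
L = 2*sqrt(9.51302e-14 * 162000) = 2.483e-04 m


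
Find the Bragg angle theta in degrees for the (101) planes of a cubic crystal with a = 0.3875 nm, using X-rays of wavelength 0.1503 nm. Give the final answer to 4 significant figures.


d = a / sqrt(h^2+k^2+l^2)
d = 0.3875 / sqrt(2) = 0.274004 nm
lambda = 2*d*sin(theta)  =>  sin(theta) = lambda / (2*d)
sin(theta) = 0.1503 / (2 * 0.274004) = 0.274266
theta = 15.92 deg


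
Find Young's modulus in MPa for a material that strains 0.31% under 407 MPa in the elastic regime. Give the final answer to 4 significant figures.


E = sigma / epsilon
epsilon = 0.31% = 3.1e-03
E = 407 / 3.1e-03
E = 131300 MPa


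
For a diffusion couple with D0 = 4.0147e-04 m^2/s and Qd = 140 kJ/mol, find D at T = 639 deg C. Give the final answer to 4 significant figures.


D = D0 * exp(-Qd / (R*T))
T = 912.15 K
D = 4.0147e-04 * exp(-140e3 / (8.314 * 912.15))
D = 3.857e-12 m^2/s


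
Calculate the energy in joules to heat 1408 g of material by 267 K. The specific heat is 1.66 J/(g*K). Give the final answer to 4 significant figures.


Q = m * cp * dT
Q = 1408 * 1.66 * 267
Q = 624100 J


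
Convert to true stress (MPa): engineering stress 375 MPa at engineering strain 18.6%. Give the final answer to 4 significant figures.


sigma_true = sigma_eng * (1 + epsilon_eng)
sigma_true = 375 * (1 + 0.186)
sigma_true = 444.8 MPa


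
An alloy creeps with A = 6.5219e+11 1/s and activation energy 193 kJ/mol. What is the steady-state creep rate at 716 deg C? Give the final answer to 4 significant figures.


rate = A * exp(-Q / (R*T))
T = 716 + 273.15 = 989.15 K
rate = 6.5219e+11 * exp(-193e3 / (8.314 * 989.15))
rate = 41.89 1/s


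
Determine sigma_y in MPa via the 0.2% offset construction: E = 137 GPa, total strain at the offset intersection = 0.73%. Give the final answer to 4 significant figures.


Offset strain = 0.002
Elastic strain at yield = total_strain - offset = 7.3e-03 - 0.002 = 5.3e-03
sigma_y = E * elastic_strain = 137000 * 5.3e-03
sigma_y = 726.1 MPa


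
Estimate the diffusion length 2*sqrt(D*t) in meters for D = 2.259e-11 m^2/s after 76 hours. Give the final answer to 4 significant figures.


t = 76 hr = 273600 s
Diffusion length = 2*sqrt(D*t)
= 2*sqrt(2.259e-11 * 273600)
= 4.972e-03 m


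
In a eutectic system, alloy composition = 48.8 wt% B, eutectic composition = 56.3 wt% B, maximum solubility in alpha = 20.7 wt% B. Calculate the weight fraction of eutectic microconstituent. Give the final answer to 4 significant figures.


f_primary = (C_e - C0) / (C_e - C_alpha_max)
f_primary = (56.3 - 48.8) / (56.3 - 20.7)
f_primary = 0.210674
f_eutectic = 1 - 0.210674 = 0.7893


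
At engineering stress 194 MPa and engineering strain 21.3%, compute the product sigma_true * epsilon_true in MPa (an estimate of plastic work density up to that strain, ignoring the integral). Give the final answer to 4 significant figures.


sigma_true = sigma_eng * (1 + epsilon_eng)
sigma_true = 194 * (1 + 0.213) = 235.322 MPa
epsilon_true = ln(1 + epsilon_eng)
epsilon_true = ln(1 + 0.213) = 0.193097
sigma_true * epsilon_true = 235.322 * 0.193097 = 45.44 MPa


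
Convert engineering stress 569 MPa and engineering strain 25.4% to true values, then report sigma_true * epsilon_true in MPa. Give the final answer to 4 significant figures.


sigma_true = sigma_eng * (1 + epsilon_eng)
sigma_true = 569 * (1 + 0.254) = 713.526 MPa
epsilon_true = ln(1 + epsilon_eng)
epsilon_true = ln(1 + 0.254) = 0.226338
sigma_true * epsilon_true = 713.526 * 0.226338 = 161.5 MPa


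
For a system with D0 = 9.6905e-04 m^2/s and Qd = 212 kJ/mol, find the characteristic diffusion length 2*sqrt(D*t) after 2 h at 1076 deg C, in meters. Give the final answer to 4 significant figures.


Step 1: D = D0 * exp(-Qd/(R*T))
T = 1349.15 K
D = 9.6905e-04 * exp(-212e3 / (8.314 * 1349.15)) = 5.99941e-12 m^2/s
Step 2: L = 2*sqrt(D*t)
t = 2 h = 7200 s
L = 2*sqrt(5.99941e-12 * 7200) = 4.157e-04 m


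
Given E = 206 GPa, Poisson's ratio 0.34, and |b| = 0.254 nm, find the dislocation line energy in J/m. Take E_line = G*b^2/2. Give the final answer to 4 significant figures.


Step 1: G = E / (2*(1+nu))
G = 206 / (2*(1+0.34)) = 76.8657 GPa = 7.68657e+10 Pa
Step 2: E_line = G*b^2/2
b = 0.254 nm = 2.54e-10 m
E_line = 0.5 * 7.68657e+10 * (2.54e-10)^2 = 2.48e-09 J/m


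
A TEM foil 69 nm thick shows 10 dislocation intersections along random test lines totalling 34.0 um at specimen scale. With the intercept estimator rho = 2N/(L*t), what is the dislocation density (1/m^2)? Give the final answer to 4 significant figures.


rho = 2N / (L * t)
L = 34.0 um = 3.4e-05 m, t = 69 nm = 6.9e-08 m
rho = 2 * 10 / (3.4e-05 * 6.9e-08)
rho = 8.525e+12 1/m^2


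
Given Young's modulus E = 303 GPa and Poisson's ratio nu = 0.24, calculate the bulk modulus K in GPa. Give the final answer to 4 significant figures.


K = E / (3*(1-2*nu))
K = 303 / (3*(1-2*0.24))
K = 194.2 GPa


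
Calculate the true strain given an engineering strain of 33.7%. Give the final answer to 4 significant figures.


epsilon_true = ln(1 + epsilon_eng)
epsilon_true = ln(1 + 0.337)
epsilon_true = 0.2904


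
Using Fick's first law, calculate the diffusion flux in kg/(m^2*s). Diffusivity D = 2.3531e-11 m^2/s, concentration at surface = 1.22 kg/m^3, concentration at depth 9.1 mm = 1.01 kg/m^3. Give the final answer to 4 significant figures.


J = -D * (dC/dx) = D * (C1 - C2) / dx
J = 2.3531e-11 * (1.22 - 1.01) / 9.1e-03
J = 5.43e-10 kg/(m^2*s)


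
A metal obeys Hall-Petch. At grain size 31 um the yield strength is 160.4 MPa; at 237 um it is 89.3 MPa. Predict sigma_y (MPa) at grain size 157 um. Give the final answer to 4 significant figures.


sigma_y = sigma0 + k / sqrt(d)
1/sqrt(d1) = 1/sqrt(3.1e-05) = 179.605;  1/sqrt(d2) = 64.957
k = (sigma1 - sigma2) / (1/sqrt(d1) - 1/sqrt(d2)) = (160.4 - 89.3) / (179.605 - 64.957) = 0.620157 MPa*m^0.5
sigma0 = sigma1 - k/sqrt(d1) = 160.4 - 0.620157*179.605 = 49.0165 MPa
sigma_y(d3) = 49.0165 + 0.620157 / sqrt(1.57e-04) = 98.51 MPa


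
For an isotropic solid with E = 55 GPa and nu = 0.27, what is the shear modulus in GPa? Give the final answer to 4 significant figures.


G = E / (2*(1+nu))
G = 55 / (2*(1+0.27))
G = 21.65 GPa


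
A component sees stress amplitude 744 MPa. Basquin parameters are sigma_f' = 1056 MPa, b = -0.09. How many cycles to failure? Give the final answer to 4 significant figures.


sigma_a = sigma_f' * (2*Nf)^b
2*Nf = (sigma_a / sigma_f')^(1/b)
2*Nf = (744 / 1056)^(1/-0.09)
2*Nf = 48.9666
Nf = 24.48 cycles


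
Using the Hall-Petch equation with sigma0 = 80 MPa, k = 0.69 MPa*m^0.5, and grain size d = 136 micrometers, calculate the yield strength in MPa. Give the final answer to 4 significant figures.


sigma_y = sigma0 + k / sqrt(d)
d = 136 um = 1.36e-04 m
sigma_y = 80 + 0.69 / sqrt(1.36e-04)
sigma_y = 139.2 MPa


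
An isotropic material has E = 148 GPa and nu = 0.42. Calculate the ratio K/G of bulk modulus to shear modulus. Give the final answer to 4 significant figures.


G = E / (2*(1+nu))
G = 148 / (2*(1+0.42)) = 52.1127 GPa
K = E / (3*(1-2*nu))
K = 148 / (3*(1-2*0.42)) = 308.333 GPa
K/G = 308.333 / 52.1127 = 5.917


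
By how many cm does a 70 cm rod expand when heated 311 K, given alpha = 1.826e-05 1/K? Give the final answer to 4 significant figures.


dL = L0 * alpha * dT
dL = 70 * 1.826e-05 * 311
dL = 0.3975 cm


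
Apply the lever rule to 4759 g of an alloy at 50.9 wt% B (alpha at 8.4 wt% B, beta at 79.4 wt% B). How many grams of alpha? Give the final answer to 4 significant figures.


f_alpha = (C_beta - C0) / (C_beta - C_alpha)
f_alpha = (79.4 - 50.9) / (79.4 - 8.4) = 0.401408
m_alpha = f_alpha * m_total = 0.401408 * 4759 = 1910 g


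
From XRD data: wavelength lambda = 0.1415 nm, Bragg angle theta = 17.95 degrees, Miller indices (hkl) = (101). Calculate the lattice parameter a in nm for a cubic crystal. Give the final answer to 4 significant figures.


d = lambda / (2*sin(theta))
d = 0.1415 / (2*sin(17.95 deg))
d = 0.229568 nm
a = d * sqrt(h^2+k^2+l^2) = 0.229568 * sqrt(2)
a = 0.3247 nm


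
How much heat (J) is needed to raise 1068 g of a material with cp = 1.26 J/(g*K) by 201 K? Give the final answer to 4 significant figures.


Q = m * cp * dT
Q = 1068 * 1.26 * 201
Q = 270500 J


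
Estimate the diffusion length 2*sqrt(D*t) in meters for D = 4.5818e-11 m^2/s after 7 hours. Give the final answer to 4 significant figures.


t = 7 hr = 25200 s
Diffusion length = 2*sqrt(D*t)
= 2*sqrt(4.5818e-11 * 25200)
= 2.149e-03 m


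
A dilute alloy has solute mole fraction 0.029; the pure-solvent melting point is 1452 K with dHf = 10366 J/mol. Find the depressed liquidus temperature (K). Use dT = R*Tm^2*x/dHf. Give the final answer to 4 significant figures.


dT = R*Tm^2*x / dHf
dT = 8.314 * 1452^2 * 0.029 / 10366
dT = 49.0377 K
T_new = 1452 - 49.0377 = 1403 K


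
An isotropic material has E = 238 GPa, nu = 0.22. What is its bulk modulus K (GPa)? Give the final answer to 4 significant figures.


K = E / (3*(1-2*nu))
K = 238 / (3*(1-2*0.22))
K = 141.7 GPa


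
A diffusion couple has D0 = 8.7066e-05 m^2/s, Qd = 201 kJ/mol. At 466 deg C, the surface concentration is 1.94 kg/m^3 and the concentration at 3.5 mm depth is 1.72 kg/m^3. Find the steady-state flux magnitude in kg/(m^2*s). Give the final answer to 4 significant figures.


Step 1: D = D0 * exp(-Qd/(R*T))
T = 466 + 273.15 = 739.15 K
D = 8.7066e-05 * exp(-201e3 / (8.314 * 739.15)) = 5.43203e-19 m^2/s
Step 2: J = D * (C1 - C2) / dx
J = 5.43203e-19 * (1.94 - 1.72) / 3.5e-03
J = 3.414e-17 kg/(m^2*s)


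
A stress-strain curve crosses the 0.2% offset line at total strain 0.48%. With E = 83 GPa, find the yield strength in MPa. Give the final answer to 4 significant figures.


Offset strain = 0.002
Elastic strain at yield = total_strain - offset = 4.8e-03 - 0.002 = 2.8e-03
sigma_y = E * elastic_strain = 83000 * 2.8e-03
sigma_y = 232.4 MPa


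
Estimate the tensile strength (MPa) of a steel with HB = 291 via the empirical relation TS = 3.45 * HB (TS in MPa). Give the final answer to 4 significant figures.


TS (MPa) = 3.45 * HB
TS = 3.45 * 291
TS = 1004 MPa


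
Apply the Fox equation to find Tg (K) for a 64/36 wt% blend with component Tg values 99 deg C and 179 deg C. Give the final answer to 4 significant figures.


1/Tg = w1/Tg1 + w2/Tg2 (in Kelvin)
Tg1 = 372.15 K, Tg2 = 452.15 K
1/Tg = 0.64/372.15 + 0.36/452.15
Tg = 397.5 K


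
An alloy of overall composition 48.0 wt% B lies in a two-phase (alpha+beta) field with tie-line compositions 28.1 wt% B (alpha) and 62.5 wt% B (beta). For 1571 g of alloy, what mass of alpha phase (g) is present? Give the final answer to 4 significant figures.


f_alpha = (C_beta - C0) / (C_beta - C_alpha)
f_alpha = (62.5 - 48.0) / (62.5 - 28.1) = 0.421512
m_alpha = f_alpha * m_total = 0.421512 * 1571 = 662.2 g


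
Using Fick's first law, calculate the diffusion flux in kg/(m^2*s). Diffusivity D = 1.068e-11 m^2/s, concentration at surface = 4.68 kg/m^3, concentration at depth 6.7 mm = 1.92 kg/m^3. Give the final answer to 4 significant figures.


J = -D * (dC/dx) = D * (C1 - C2) / dx
J = 1.068e-11 * (4.68 - 1.92) / 6.7e-03
J = 4.4e-09 kg/(m^2*s)


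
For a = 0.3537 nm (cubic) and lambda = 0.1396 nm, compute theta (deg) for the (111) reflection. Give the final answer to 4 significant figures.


d = a / sqrt(h^2+k^2+l^2)
d = 0.3537 / sqrt(3) = 0.204209 nm
lambda = 2*d*sin(theta)  =>  sin(theta) = lambda / (2*d)
sin(theta) = 0.1396 / (2 * 0.204209) = 0.341807
theta = 19.99 deg


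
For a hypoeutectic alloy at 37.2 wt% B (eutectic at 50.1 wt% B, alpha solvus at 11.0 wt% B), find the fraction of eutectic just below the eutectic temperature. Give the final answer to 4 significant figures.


f_primary = (C_e - C0) / (C_e - C_alpha_max)
f_primary = (50.1 - 37.2) / (50.1 - 11.0)
f_primary = 0.329923
f_eutectic = 1 - 0.329923 = 0.6701


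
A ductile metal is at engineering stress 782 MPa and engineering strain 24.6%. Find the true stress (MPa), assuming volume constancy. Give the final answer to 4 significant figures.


sigma_true = sigma_eng * (1 + epsilon_eng)
sigma_true = 782 * (1 + 0.246)
sigma_true = 974.4 MPa


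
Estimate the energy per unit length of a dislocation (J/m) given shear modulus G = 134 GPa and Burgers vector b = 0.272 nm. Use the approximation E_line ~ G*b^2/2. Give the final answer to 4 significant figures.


E = G*b^2/2
b = 0.272 nm = 2.72e-10 m
G = 134 GPa = 1.34e+11 Pa
E = 0.5 * 1.34e+11 * (2.72e-10)^2
E = 4.957e-09 J/m


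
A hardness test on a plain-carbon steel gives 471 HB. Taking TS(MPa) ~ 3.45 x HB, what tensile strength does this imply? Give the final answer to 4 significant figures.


TS (MPa) = 3.45 * HB
TS = 3.45 * 471
TS = 1625 MPa


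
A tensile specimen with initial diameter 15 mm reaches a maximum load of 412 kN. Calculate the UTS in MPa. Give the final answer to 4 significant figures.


A0 = pi*(d/2)^2 = pi*(15/2)^2 = 176.715 mm^2
UTS = F_max / A0 = 412*1000 / 176.715
UTS = 2331 MPa


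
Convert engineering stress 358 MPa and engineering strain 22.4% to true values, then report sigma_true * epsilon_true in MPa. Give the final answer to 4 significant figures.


sigma_true = sigma_eng * (1 + epsilon_eng)
sigma_true = 358 * (1 + 0.224) = 438.192 MPa
epsilon_true = ln(1 + epsilon_eng)
epsilon_true = ln(1 + 0.224) = 0.202124
sigma_true * epsilon_true = 438.192 * 0.202124 = 88.57 MPa


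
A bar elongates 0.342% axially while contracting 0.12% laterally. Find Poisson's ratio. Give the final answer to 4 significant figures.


nu = -epsilon_lat / epsilon_axial
Lateral strain is contraction (negative), so using magnitudes:
nu = 0.12 / 0.342
nu = 0.3509


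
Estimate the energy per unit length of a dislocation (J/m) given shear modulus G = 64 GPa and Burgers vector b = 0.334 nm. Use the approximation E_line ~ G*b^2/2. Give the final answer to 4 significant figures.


E = G*b^2/2
b = 0.334 nm = 3.34e-10 m
G = 64 GPa = 6.4e+10 Pa
E = 0.5 * 6.4e+10 * (3.34e-10)^2
E = 3.57e-09 J/m


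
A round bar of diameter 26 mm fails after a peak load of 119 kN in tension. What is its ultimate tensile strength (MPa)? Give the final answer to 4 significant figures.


A0 = pi*(d/2)^2 = pi*(26/2)^2 = 530.929 mm^2
UTS = F_max / A0 = 119*1000 / 530.929
UTS = 224.1 MPa


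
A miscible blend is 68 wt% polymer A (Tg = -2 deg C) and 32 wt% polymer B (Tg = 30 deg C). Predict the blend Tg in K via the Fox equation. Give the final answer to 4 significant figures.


1/Tg = w1/Tg1 + w2/Tg2 (in Kelvin)
Tg1 = 271.15 K, Tg2 = 303.15 K
1/Tg = 0.68/271.15 + 0.32/303.15
Tg = 280.6 K


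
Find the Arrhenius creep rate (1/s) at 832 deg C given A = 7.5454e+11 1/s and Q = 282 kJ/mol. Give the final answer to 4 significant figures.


rate = A * exp(-Q / (R*T))
T = 832 + 273.15 = 1105.15 K
rate = 7.5454e+11 * exp(-282e3 / (8.314 * 1105.15))
rate = 0.03536 1/s


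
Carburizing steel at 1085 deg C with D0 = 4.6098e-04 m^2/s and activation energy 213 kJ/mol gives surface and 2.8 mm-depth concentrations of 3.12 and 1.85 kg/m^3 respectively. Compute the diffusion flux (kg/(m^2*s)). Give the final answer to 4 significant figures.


Step 1: D = D0 * exp(-Qd/(R*T))
T = 1085 + 273.15 = 1358.15 K
D = 4.6098e-04 * exp(-213e3 / (8.314 * 1358.15)) = 2.96058e-12 m^2/s
Step 2: J = D * (C1 - C2) / dx
J = 2.96058e-12 * (3.12 - 1.85) / 2.8e-03
J = 1.343e-09 kg/(m^2*s)


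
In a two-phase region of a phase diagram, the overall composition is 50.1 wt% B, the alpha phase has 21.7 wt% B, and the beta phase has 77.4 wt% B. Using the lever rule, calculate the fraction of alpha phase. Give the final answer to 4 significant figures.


f_alpha = (C_beta - C0) / (C_beta - C_alpha)
f_alpha = (77.4 - 50.1) / (77.4 - 21.7)
f_alpha = 0.4901


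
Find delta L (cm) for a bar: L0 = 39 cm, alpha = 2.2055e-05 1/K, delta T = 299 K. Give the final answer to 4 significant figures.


dL = L0 * alpha * dT
dL = 39 * 2.2055e-05 * 299
dL = 0.2572 cm


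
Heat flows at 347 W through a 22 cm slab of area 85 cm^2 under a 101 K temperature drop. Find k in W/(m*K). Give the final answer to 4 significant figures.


k = Q*L / (A*dT)
L = 0.22 m, A = 8.5e-03 m^2
k = 347 * 0.22 / (8.5e-03 * 101)
k = 88.92 W/(m*K)


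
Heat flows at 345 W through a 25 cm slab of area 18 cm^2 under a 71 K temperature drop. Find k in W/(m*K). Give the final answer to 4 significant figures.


k = Q*L / (A*dT)
L = 0.25 m, A = 1.8e-03 m^2
k = 345 * 0.25 / (1.8e-03 * 71)
k = 674.9 W/(m*K)
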